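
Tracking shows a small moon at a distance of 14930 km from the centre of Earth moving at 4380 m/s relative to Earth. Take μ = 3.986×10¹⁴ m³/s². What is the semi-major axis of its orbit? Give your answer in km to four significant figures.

a ≈ 11650 km

r = 1.493×10⁷ m.
Vis-viva rearranged: 1/a = 2/r − v²/μ = 1.340×10⁻⁷ − 4.813×10⁻⁸ = 8.583×10⁻⁸ m⁻¹.
a = 1.165×10⁷ m = 11651 km.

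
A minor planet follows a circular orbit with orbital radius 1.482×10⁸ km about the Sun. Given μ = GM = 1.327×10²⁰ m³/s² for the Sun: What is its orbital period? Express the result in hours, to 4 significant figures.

r = 1.482×10⁸ km = 1.482×10¹¹ m.
Kepler's third law: T = 2π√(r³/μ) = 2π√((1.482×10¹¹)³ / 1.327×10²⁰).
r³/μ = 2.453×10¹³ s², so T = 2π × 4.953×10⁶ = 3.112×10⁷ s.
Converting: 3.112×10⁷ s ÷ 3600 = 8644 hours.

T ≈ 8644 hours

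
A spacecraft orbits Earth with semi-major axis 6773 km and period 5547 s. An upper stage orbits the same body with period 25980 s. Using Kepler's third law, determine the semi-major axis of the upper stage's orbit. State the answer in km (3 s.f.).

a₂ ≈ 19000 km

Kepler's third law: a³ ∝ T², so a₂ = a₁ (T₂/T₁)^(2/3).
T₂/T₁ = 4.684, (T₂/T₁)^(2/3) = 2.799.
a₂ = 6773 × 2.799 = 18960 km.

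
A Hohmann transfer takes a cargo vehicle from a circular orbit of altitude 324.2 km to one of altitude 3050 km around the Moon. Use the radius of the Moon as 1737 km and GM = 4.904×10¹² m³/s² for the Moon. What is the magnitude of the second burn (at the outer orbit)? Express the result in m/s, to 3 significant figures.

Δv ≈ 227 m/s

r₁ = 1737 + 324.2 = 2061.2 km = 2.0612×10⁶ m.
r₂ = 1737 + 3050 = 4787.0 km = 4.7870×10⁶ m.
Transfer ellipse a_t = (r₁ + r₂)/2 = 3.424×10⁶ m.
At r₁: circular v_c1 = √(μ/r₁) = 1542 m/s; transfer-perilune v_p = √[μ(2/r₁ − 1/a_t)] = 1824 m/s.
At r₂: circular v_c2 = √(μ/r₂) = 1012 m/s; transfer-apolune v_a = √[μ(2/r₂ − 1/a_t)] = 785.3 m/s.
Δv₂ = v_c2 − v_a = 226.9 m/s.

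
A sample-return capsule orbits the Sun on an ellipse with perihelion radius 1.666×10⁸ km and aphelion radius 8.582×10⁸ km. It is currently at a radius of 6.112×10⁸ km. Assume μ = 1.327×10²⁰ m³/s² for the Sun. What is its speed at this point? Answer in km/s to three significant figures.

Semi-major axis a = (r_p + r_a)/2 = 5.1240×10⁸ km = 5.124×10¹¹ m.
Vis-viva: v² = μ(2/r − 1/a) = 1.327×10²⁰ × (3.272×10⁻¹² − 1.952×10⁻¹²) = 1.753×10⁸ m²/s².
v = 13240 m/s = 13.24 km/s.

v ≈ 13.2 km/s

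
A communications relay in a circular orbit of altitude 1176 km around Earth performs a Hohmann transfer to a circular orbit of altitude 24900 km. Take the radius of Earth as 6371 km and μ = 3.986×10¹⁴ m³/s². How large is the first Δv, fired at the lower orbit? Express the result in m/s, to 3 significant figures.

r₁ = 6371 + 1176 = 7547.0 km = 7.5470×10⁶ m.
r₂ = 6371 + 24900 = 31271 km = 3.1271×10⁷ m.
Transfer ellipse a_t = (r₁ + r₂)/2 = 1.941×10⁷ m.
At r₁: circular v_c1 = √(μ/r₁) = 7267 m/s; transfer-perigee v_p = √[μ(2/r₁ − 1/a_t)] = 9225 m/s.
Δv₁ = v_p − v_c1 = 1957 m/s.

Δv ≈ 1960 m/s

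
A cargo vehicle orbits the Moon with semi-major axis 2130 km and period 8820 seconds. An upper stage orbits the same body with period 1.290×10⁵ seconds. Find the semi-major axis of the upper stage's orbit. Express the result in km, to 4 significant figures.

Kepler's third law: a³ ∝ T², so a₂ = a₁ (T₂/T₁)^(2/3).
T₂/T₁ = 14.63, (T₂/T₁)^(2/3) = 5.981.
a₂ = 2130 × 5.981 = 12740 km.

a₂ ≈ 12740 km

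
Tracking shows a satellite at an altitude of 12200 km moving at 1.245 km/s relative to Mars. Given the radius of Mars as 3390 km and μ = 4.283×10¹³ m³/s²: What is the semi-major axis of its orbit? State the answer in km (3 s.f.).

a ≈ 10900 km

r = 3390 + 12200 = 15590 km = 1.559×10⁷ m.
Vis-viva rearranged: 1/a = 2/r − v²/μ = 1.283×10⁻⁷ − 3.619×10⁻⁸ = 9.210×10⁻⁸ m⁻¹.
a = 1.086×10⁷ m = 10858 km.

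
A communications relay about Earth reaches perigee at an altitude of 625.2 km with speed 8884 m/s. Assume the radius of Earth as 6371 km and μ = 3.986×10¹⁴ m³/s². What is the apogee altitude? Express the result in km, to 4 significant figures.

apogee altitude ≈ 9396 km

r_p = 6371 + 625.2 = 6996.2 km = 6.996×10⁶ m.
Specific energy ε = v²/2 − μ/r = -1.751×10⁷ J/kg, so a = −μ/(2ε) = 1.138×10⁷ m.
The apsides satisfy r_p + r_a = 2a, so the apogee radius is 2a − r_p = 1.577×10⁷ m = 15767 km.
Apogee altitude = 15767 − 6371 = 9395.6 km.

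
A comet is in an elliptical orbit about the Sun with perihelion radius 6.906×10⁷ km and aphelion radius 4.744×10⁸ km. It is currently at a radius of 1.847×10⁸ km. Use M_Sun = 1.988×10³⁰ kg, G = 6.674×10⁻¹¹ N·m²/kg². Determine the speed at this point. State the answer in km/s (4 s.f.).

v ≈ 30.80 km/s

μ = GM = 6.674×10⁻¹¹ × 1.988×10³⁰ = 1.327×10²⁰ m³/s².
Semi-major axis a = (r_p + r_a)/2 = 2.7173×10⁸ km = 2.717×10¹¹ m.
Vis-viva: v² = μ(2/r − 1/a) = 1.327×10²⁰ × (1.083×10⁻¹¹ − 3.680×10⁻¹²) = 9.484×10⁸ m²/s².
v = 30800 m/s = 30.80 km/s.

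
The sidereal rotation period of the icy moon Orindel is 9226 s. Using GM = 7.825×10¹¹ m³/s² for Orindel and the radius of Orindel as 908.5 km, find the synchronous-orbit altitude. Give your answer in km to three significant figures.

A synchronous orbit has period T, so by Kepler's third law a = (μT²/4π²)^(1/3).
μT²/4π² = 7.825×10¹¹ × (9.226×10³)² / 39.48 = 1.687×10¹⁸ m³.
a = 1.190×10⁶ m = 1190.5 km.
Altitude h = a − R = 1190.5 − 908.5 = 281.97 km.

h_sync ≈ 282 km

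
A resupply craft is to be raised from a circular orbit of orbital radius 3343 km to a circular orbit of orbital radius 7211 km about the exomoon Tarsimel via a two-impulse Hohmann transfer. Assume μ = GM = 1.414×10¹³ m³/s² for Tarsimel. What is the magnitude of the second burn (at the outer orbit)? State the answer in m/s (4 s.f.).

Δv ≈ 285.8 m/s

r₁ = 3343 km = 3.343×10⁶ m.
r₂ = 7211 km = 7.211×10⁶ m.
Transfer ellipse a_t = (r₁ + r₂)/2 = 5.277×10⁶ m.
At r₁: circular v_c1 = √(μ/r₁) = 2057 m/s; transfer-periapsis v_p = √[μ(2/r₁ − 1/a_t)] = 2404 m/s.
At r₂: circular v_c2 = √(μ/r₂) = 1400 m/s; transfer-apoapsis v_a = √[μ(2/r₂ − 1/a_t)] = 1115 m/s.
Δv₂ = v_c2 − v_a = 285.8 m/s.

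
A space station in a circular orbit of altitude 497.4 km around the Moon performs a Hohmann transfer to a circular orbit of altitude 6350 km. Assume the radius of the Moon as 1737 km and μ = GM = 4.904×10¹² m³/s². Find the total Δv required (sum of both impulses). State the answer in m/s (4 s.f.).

Δv_total ≈ 639.4 m/s

r₁ = 1737 + 497.4 = 2234.4 km = 2.2344×10⁶ m.
r₂ = 1737 + 6350 = 8087.0 km = 8.0870×10⁶ m.
Transfer ellipse a_t = (r₁ + r₂)/2 = 5.161×10⁶ m.
At r₁: circular v_c1 = √(μ/r₁) = 1481 m/s; transfer-perilune v_p = √[μ(2/r₁ − 1/a_t)] = 1855 m/s.
Δv₁ = v_p − v_c1 = 373.1 m/s.
At r₂: circular v_c2 = √(μ/r₂) = 778.7 m/s; transfer-apolune v_a = √[μ(2/r₂ − 1/a_t)] = 512.4 m/s.
Δv₂ = v_c2 − v_a = 266.3 m/s.
Total Δv = Δv₁ + Δv₂ = 639.4 m/s.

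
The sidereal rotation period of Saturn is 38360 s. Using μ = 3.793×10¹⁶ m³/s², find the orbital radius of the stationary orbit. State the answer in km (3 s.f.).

A synchronous orbit has period T, so by Kepler's third law a = (μT²/4π²)^(1/3).
μT²/4π² = 3.793×10¹⁶ × (3.836×10⁴)² / 39.48 = 1.414×10²⁴ m³.
a = 1.122×10⁸ m = 1.1223×10⁵ km.

r_sync ≈ 1.12×10⁵ km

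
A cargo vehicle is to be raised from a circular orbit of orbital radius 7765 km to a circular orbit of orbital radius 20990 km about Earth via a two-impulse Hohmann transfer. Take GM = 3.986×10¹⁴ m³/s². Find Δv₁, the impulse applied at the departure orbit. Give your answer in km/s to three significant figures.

Δv ≈ 1.49 km/s

r₁ = 7765 km = 7.765×10⁶ m.
r₂ = 20990 km = 2.099×10⁷ m.
Transfer ellipse a_t = (r₁ + r₂)/2 = 1.438×10⁷ m.
At r₁: circular v_c1 = √(μ/r₁) = 7165 m/s; transfer-perigee v_p = √[μ(2/r₁ − 1/a_t)] = 8657 m/s.
Δv₁ = v_p − v_c1 = 1492 m/s.
= 1.492 km/s.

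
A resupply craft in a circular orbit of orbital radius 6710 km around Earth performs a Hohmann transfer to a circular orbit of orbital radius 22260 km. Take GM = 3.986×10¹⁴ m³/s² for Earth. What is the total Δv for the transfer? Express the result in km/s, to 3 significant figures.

Δv_total ≈ 3.20 km/s

r₁ = 6710 km = 6.710×10⁶ m.
r₂ = 22260 km = 2.226×10⁷ m.
Transfer ellipse a_t = (r₁ + r₂)/2 = 1.448×10⁷ m.
At r₁: circular v_c1 = √(μ/r₁) = 7707 m/s; transfer-perigee v_p = √[μ(2/r₁ − 1/a_t)] = 9555 m/s.
Δv₁ = v_p − v_c1 = 1847 m/s.
At r₂: circular v_c2 = √(μ/r₂) = 4232 m/s; transfer-apogee v_a = √[μ(2/r₂ − 1/a_t)] = 2880 m/s.
Δv₂ = v_c2 − v_a = 1352 m/s.
Total Δv = Δv₁ + Δv₂ = 3199 m/s = 3.199 km/s.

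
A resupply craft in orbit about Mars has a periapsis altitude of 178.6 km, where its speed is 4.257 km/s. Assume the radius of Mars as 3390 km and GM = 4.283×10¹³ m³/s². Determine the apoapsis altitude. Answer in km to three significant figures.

apoapsis altitude ≈ 7610 km

r_p = 3390 + 178.6 = 3568.6 km = 3.569×10⁶ m.
Specific energy ε = v²/2 − μ/r = -2.941×10⁶ J/kg, so a = −μ/(2ε) = 7.282×10⁶ m.
The apsides satisfy r_p + r_a = 2a, so the apoapsis radius is 2a − r_p = 1.100×10⁷ m = 10995 km.
Apoapsis altitude = 10995 − 3390 = 7605.1 km.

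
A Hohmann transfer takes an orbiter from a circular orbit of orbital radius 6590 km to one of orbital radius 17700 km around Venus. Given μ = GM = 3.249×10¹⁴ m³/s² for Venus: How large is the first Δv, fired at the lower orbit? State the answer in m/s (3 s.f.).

r₁ = 6590 km = 6.590×10⁶ m.
r₂ = 17700 km = 1.770×10⁷ m.
Transfer ellipse a_t = (r₁ + r₂)/2 = 1.214×10⁷ m.
At r₁: circular v_c1 = √(μ/r₁) = 7022 m/s; transfer-periapsis v_p = √[μ(2/r₁ − 1/a_t)] = 8477 m/s.
Δv₁ = v_p − v_c1 = 1455 m/s.

Δv ≈ 1460 m/s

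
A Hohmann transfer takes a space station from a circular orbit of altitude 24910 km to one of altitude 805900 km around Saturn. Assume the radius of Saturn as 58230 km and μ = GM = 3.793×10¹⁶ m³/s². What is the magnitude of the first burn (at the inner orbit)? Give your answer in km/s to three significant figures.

Δv ≈ 7.49 km/s

r₁ = 58230 + 24910 = 83140 km = 8.3140×10⁷ m.
r₂ = 58230 + 805900 = 864130 km = 8.6413×10⁸ m.
Transfer ellipse a_t = (r₁ + r₂)/2 = 4.736×10⁸ m.
At r₁: circular v_c1 = √(μ/r₁) = 21360 m/s; transfer-perikrone v_p = √[μ(2/r₁ − 1/a_t)] = 28850 m/s.
Δv₁ = v_p − v_c1 = 7491 m/s.
= 7.491 km/s.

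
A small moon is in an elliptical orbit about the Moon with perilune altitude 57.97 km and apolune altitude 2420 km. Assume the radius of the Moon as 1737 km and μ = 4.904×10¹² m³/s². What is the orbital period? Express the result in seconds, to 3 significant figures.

T ≈ 14600 seconds

r_p = 1737 + 57.97 = 1795.0 km = 1.7950×10⁶ m.
r_a = 1737 + 2420 = 4157.0 km = 4.1570×10⁶ m.
Semi-major axis a = (r_p + r_a)/2 = (1795.0 + 4157.0)/2 = 2976.0 km = 2.976×10⁶ m.
By Kepler's third law T = 2π√(a³/μ) = 2π × 2.318×10³ = 1.457×10⁴ s.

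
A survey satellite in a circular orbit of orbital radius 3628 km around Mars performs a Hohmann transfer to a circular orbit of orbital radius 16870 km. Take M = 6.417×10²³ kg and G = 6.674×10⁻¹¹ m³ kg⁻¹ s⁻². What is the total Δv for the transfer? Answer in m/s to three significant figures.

Δv_total ≈ 1620 m/s

μ = GM = 6.674×10⁻¹¹ × 6.417×10²³ = 4.283×10¹³ m³/s².
r₁ = 3628 km = 3.628×10⁶ m.
r₂ = 16870 km = 1.687×10⁷ m.
Transfer ellipse a_t = (r₁ + r₂)/2 = 1.025×10⁷ m.
At r₁: circular v_c1 = √(μ/r₁) = 3436 m/s; transfer-periapsis v_p = √[μ(2/r₁ − 1/a_t)] = 4408 m/s.
Δv₁ = v_p − v_c1 = 972.2 m/s.
At r₂: circular v_c2 = √(μ/r₂) = 1593 m/s; transfer-apoapsis v_a = √[μ(2/r₂ − 1/a_t)] = 948.0 m/s.
Δv₂ = v_c2 − v_a = 645.3 m/s.
Total Δv = Δv₁ + Δv₂ = 1618 m/s.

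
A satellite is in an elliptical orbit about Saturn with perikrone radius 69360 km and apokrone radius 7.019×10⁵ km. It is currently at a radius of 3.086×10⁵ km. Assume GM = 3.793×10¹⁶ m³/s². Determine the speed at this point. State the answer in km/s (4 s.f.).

Semi-major axis a = (r_p + r_a)/2 = 3.8563×10⁵ km = 3.856×10⁸ m.
Vis-viva: v² = μ(2/r − 1/a) = 3.793×10¹⁶ × (6.481×10⁻⁹ − 2.593×10⁻⁹) = 1.475×10⁸ m²/s².
v = 12140 m/s = 12.14 km/s.

v ≈ 12.14 km/s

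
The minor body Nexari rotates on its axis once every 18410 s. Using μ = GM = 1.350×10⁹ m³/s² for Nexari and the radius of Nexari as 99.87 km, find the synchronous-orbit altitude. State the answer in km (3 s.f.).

h_sync ≈ 126 km

A synchronous orbit has period T, so by Kepler's third law a = (μT²/4π²)^(1/3).
μT²/4π² = 1.350×10⁹ × (1.841×10⁴)² / 39.48 = 1.159×10¹⁶ m³.
a = 2.263×10⁵ m = 226.30 km.
Altitude h = a − R = 226.30 − 99.87 = 126.43 km.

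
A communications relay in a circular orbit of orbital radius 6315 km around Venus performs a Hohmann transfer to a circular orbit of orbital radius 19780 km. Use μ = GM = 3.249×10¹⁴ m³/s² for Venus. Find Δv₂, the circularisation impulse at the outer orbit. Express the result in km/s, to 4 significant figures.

r₁ = 6315 km = 6.315×10⁶ m.
r₂ = 19780 km = 1.978×10⁷ m.
Transfer ellipse a_t = (r₁ + r₂)/2 = 1.305×10⁷ m.
At r₁: circular v_c1 = √(μ/r₁) = 7173 m/s; transfer-periapsis v_p = √[μ(2/r₁ − 1/a_t)] = 8832 m/s.
At r₂: circular v_c2 = √(μ/r₂) = 4053 m/s; transfer-apoapsis v_a = √[μ(2/r₂ − 1/a_t)] = 2820 m/s.
Δv₂ = v_c2 − v_a = 1233 m/s.
= 1.233 km/s.

Δv ≈ 1.233 km/s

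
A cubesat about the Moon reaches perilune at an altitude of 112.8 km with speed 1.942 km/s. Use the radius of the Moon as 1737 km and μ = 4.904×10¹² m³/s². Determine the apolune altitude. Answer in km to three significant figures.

r_p = 1737 + 112.8 = 1849.8 km = 1.850×10⁶ m.
Specific energy ε = v²/2 − μ/r = -7.654×10⁵ J/kg, so a = −μ/(2ε) = 3.203×10⁶ m.
The apsides satisfy r_p + r_a = 2a, so the apolune radius is 2a − r_p = 4.557×10⁶ m = 4557.2 km.
Apolune altitude = 4557.2 − 1737 = 2820.2 km.

apolune altitude ≈ 2820 km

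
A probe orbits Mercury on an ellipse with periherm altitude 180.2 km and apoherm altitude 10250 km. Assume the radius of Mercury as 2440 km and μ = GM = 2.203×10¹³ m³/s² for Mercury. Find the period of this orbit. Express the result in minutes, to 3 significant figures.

r_p = 2440 + 180.2 = 2620.2 km = 2.6202×10⁶ m.
r_a = 2440 + 10250 = 12690 km = 1.2690×10⁷ m.
Semi-major axis a = (r_p + r_a)/2 = (2620.2 + 12690)/2 = 7655.1 km = 7.655×10⁶ m.
By Kepler's third law T = 2π√(a³/μ) = 2π × 4.513×10³ = 2.835×10⁴ s.
= 472.5 minutes.

T ≈ 473 minutes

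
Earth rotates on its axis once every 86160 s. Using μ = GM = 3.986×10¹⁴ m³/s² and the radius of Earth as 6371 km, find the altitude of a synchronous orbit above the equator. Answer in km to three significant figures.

h_sync ≈ 35800 km

A synchronous orbit has period T, so by Kepler's third law a = (μT²/4π²)^(1/3).
μT²/4π² = 3.986×10¹⁴ × (8.616×10⁴)² / 39.48 = 7.495×10²² m³.
a = 4.216×10⁷ m = 42163 km.
Altitude h = a − R = 42163 − 6371 = 35792 km.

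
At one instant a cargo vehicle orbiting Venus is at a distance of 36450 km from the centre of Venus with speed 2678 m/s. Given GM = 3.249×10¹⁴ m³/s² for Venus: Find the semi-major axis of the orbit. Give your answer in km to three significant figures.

r = 3.645×10⁷ m.
Specific orbital energy ε = v²/2 − μ/r = (2678)²/2 − 3.249×10¹⁴/3.645×10⁷ = -5.328×10⁶ J/kg.
Since ε = −μ/(2a), a = −μ/(2ε) = 3.049×10⁷ m = 30491 km.

a ≈ 30500 km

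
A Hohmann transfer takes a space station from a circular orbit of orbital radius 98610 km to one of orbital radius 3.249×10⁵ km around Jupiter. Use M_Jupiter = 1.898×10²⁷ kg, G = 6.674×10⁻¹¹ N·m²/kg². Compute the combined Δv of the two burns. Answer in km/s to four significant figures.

Δv_total ≈ 14.83 km/s

μ = GM = 6.674×10⁻¹¹ × 1.898×10²⁷ = 1.267×10¹⁷ m³/s².
r₁ = 98610 km = 9.861×10⁷ m.
r₂ = 3.249×10⁵ km = 3.249×10⁸ m.
Transfer ellipse a_t = (r₁ + r₂)/2 = 2.118×10⁸ m.
At r₁: circular v_c1 = √(μ/r₁) = 35840 m/s; transfer-perijove v_p = √[μ(2/r₁ − 1/a_t)] = 44400 m/s.
Δv₁ = v_p − v_c1 = 8554 m/s.
At r₂: circular v_c2 = √(μ/r₂) = 19750 m/s; transfer-apojove v_a = √[μ(2/r₂ − 1/a_t)] = 13470 m/s.
Δv₂ = v_c2 − v_a = 6271 m/s.
Total Δv = Δv₁ + Δv₂ = 14830 m/s = 14.83 km/s.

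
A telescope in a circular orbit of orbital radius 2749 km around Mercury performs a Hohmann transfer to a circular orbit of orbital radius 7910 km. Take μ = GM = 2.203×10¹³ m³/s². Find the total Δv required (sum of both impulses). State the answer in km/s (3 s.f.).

Δv_total ≈ 1.09 km/s

r₁ = 2749 km = 2.749×10⁶ m.
r₂ = 7910 km = 7.910×10⁶ m.
Transfer ellipse a_t = (r₁ + r₂)/2 = 5.330×10⁶ m.
At r₁: circular v_c1 = √(μ/r₁) = 2831 m/s; transfer-periherm v_p = √[μ(2/r₁ − 1/a_t)] = 3449 m/s.
Δv₁ = v_p − v_c1 = 617.9 m/s.
At r₂: circular v_c2 = √(μ/r₂) = 1669 m/s; transfer-apoherm v_a = √[μ(2/r₂ − 1/a_t)] = 1199 m/s.
Δv₂ = v_c2 − v_a = 470.3 m/s.
Total Δv = Δv₁ + Δv₂ = 1088 m/s = 1.088 km/s.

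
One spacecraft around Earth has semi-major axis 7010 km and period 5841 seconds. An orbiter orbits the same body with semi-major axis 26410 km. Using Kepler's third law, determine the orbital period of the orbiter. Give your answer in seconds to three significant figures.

T₂ ≈ 42700 seconds

Kepler's third law: T² ∝ a³, so T₂ = T₁ (a₂/a₁)^(3/2).
a₂/a₁ = 3.767, (a₂/a₁)^(3/2) = 7.313.
T₂ = 5841 × 7.313 = 42710 seconds.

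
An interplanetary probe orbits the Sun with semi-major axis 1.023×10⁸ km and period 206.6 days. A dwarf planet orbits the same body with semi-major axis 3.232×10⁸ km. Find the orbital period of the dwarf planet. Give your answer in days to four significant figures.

T₂ ≈ 1160 days

Kepler's third law: T² ∝ a³, so T₂ = T₁ (a₂/a₁)^(3/2).
a₂/a₁ = 3.159, (a₂/a₁)^(3/2) = 5.616.
T₂ = 206.6 × 5.616 = 1160 days.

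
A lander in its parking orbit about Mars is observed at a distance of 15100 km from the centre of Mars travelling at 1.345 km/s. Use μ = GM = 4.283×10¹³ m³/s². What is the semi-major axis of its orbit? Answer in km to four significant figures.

a ≈ 11080 km

r = 1.510×10⁷ m.
Specific orbital energy ε = v²/2 − μ/r = (1345)²/2 − 4.283×10¹³/1.510×10⁷ = -1.932×10⁶ J/kg.
Since ε = −μ/(2a), a = −μ/(2ε) = 1.108×10⁷ m = 11085 km.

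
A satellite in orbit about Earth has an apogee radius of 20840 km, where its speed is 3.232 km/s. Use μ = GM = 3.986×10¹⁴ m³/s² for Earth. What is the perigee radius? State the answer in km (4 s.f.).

perigee radius ≈ 7828 km

r_a = 2.084×10⁷ m.
Specific energy ε = v²/2 − μ/r = -1.390×10⁷ J/kg, so a = −μ/(2ε) = 1.433×10⁷ m.
The apsides satisfy r_p + r_a = 2a, so the perigee radius is 2a − r_a = 7.828×10⁶ m = 7828.5 km.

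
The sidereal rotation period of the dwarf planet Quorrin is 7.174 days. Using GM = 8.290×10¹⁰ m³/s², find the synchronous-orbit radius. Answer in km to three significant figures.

T = 7.174 days = 6.198×10⁵ s.
A synchronous orbit has period T, so by Kepler's third law a = (μT²/4π²)^(1/3).
μT²/4π² = 8.290×10¹⁰ × (6.198×10⁵)² / 39.48 = 8.068×10²⁰ m³.
a = 9.309×10⁶ m = 9309.3 km.

r_sync ≈ 9310 km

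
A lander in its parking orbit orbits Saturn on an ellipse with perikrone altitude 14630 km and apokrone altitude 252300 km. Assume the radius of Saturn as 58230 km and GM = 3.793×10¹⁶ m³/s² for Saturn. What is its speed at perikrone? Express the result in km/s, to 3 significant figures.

v ≈ 29.0 km/s

r_p = 58230 + 14630 = 72860 km = 7.2860×10⁷ m.
r_a = 58230 + 252300 = 310530 km = 3.1053×10⁸ m.
Semi-major axis a = (r_p + r_a)/2 = 1.9170×10⁵ km = 1.917×10⁸ m.
Vis-viva: v² = μ(2/r − 1/a) = 3.793×10¹⁶ × (2.745×10⁻⁸ − 5.217×10⁻⁹) = 8.433×10⁸ m²/s².
v = 29040 m/s = 29.04 km/s.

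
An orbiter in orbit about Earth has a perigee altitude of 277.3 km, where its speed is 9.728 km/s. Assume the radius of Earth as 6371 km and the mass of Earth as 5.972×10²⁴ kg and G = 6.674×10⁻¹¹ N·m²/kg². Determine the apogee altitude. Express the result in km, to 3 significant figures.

μ = GM = 6.674×10⁻¹¹ × 5.972×10²⁴ = 3.986×10¹⁴ m³/s².
r_p = 6371 + 277.3 = 6648.3 km = 6.648×10⁶ m.
Specific energy ε = v²/2 − μ/r = -1.263×10⁷ J/kg, so a = −μ/(2ε) = 1.577×10⁷ m.
The apsides satisfy r_p + r_a = 2a, so the apogee radius is 2a − r_p = 2.490×10⁷ m = 24900 km.
Apogee altitude = 24900 − 6371 = 18529 km.

apogee altitude ≈ 18500 km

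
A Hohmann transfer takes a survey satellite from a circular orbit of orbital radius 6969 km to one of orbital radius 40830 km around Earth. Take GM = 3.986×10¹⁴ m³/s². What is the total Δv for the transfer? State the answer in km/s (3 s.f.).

Δv_total ≈ 3.76 km/s

r₁ = 6969 km = 6.969×10⁶ m.
r₂ = 40830 km = 4.083×10⁷ m.
Transfer ellipse a_t = (r₁ + r₂)/2 = 2.390×10⁷ m.
At r₁: circular v_c1 = √(μ/r₁) = 7563 m/s; transfer-perigee v_p = √[μ(2/r₁ − 1/a_t)] = 9885 m/s.
Δv₁ = v_p − v_c1 = 2322 m/s.
At r₂: circular v_c2 = √(μ/r₂) = 3124 m/s; transfer-apogee v_a = √[μ(2/r₂ − 1/a_t)] = 1687 m/s.
Δv₂ = v_c2 − v_a = 1437 m/s.
Total Δv = Δv₁ + Δv₂ = 3760 m/s = 3.760 km/s.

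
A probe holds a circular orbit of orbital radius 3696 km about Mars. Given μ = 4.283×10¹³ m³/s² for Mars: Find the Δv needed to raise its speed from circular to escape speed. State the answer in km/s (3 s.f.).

r = 3696 km = 3.696×10⁶ m.
Circular speed v_c = √(μ/r) = 3404 m/s.
Escape speed v_esc = √(2μ/r) = √2 × v_c = 4814 m/s.
Δv = v_esc − v_c = 1410 m/s = 1.410 km/s.

Δv ≈ 1.41 km/s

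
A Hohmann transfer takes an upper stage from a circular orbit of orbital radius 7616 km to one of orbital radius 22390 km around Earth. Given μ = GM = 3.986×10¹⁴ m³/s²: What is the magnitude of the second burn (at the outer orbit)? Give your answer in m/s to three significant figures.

r₁ = 7616 km = 7.616×10⁶ m.
r₂ = 22390 km = 2.239×10⁷ m.
Transfer ellipse a_t = (r₁ + r₂)/2 = 1.500×10⁷ m.
At r₁: circular v_c1 = √(μ/r₁) = 7234 m/s; transfer-perigee v_p = √[μ(2/r₁ − 1/a_t)] = 8838 m/s.
At r₂: circular v_c2 = √(μ/r₂) = 4219 m/s; transfer-apogee v_a = √[μ(2/r₂ − 1/a_t)] = 3006 m/s.
Δv₂ = v_c2 − v_a = 1213 m/s.

Δv ≈ 1210 m/s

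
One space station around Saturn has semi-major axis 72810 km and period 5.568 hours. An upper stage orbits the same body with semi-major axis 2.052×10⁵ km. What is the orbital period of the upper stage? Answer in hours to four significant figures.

T₂ ≈ 26.34 hours

Kepler's third law: T² ∝ a³, so T₂ = T₁ (a₂/a₁)^(3/2).
a₂/a₁ = 2.818, (a₂/a₁)^(3/2) = 4.731.
T₂ = 5.568 × 4.731 = 26.34 hours.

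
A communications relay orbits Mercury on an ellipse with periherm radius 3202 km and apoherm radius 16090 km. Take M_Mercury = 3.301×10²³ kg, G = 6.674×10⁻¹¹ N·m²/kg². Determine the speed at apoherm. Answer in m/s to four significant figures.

μ = GM = 6.674×10⁻¹¹ × 3.301×10²³ = 2.203×10¹³ m³/s².
Semi-major axis a = (r_p + r_a)/2 = 9646.0 km = 9.646×10⁶ m.
Vis-viva: v² = μ(2/r − 1/a) = 2.203×10¹³ × (1.243×10⁻⁷ − 1.037×10⁻⁷) = 4.545×10⁵ m²/s².
v = 674.2 m/s.

v ≈ 674.2 m/s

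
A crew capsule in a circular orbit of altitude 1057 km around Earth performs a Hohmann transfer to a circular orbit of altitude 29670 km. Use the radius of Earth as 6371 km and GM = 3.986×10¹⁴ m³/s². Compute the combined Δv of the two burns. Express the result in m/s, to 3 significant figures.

r₁ = 6371 + 1057 = 7428.0 km = 7.4280×10⁶ m.
r₂ = 6371 + 29670 = 36041 km = 3.6041×10⁷ m.
Transfer ellipse a_t = (r₁ + r₂)/2 = 2.173×10⁷ m.
At r₁: circular v_c1 = √(μ/r₁) = 7325 m/s; transfer-perigee v_p = √[μ(2/r₁ − 1/a_t)] = 9433 m/s.
Δv₁ = v_p − v_c1 = 2108 m/s.
At r₂: circular v_c2 = √(μ/r₂) = 3326 m/s; transfer-apogee v_a = √[μ(2/r₂ − 1/a_t)] = 1944 m/s.
Δv₂ = v_c2 − v_a = 1381 m/s.
Total Δv = Δv₁ + Δv₂ = 3489 m/s.

Δv_total ≈ 3490 m/s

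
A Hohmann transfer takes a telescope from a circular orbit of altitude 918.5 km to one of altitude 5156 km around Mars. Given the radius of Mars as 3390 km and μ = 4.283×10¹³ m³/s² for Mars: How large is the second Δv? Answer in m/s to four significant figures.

Δv ≈ 405.8 m/s

r₁ = 3390 + 918.5 = 4308.5 km = 4.3085×10⁶ m.
r₂ = 3390 + 5156 = 8546.0 km = 8.5460×10⁶ m.
Transfer ellipse a_t = (r₁ + r₂)/2 = 6.427×10⁶ m.
At r₁: circular v_c1 = √(μ/r₁) = 3153 m/s; transfer-periapsis v_p = √[μ(2/r₁ − 1/a_t)] = 3636 m/s.
At r₂: circular v_c2 = √(μ/r₂) = 2239 m/s; transfer-apoapsis v_a = √[μ(2/r₂ − 1/a_t)] = 1833 m/s.
Δv₂ = v_c2 − v_a = 405.8 m/s.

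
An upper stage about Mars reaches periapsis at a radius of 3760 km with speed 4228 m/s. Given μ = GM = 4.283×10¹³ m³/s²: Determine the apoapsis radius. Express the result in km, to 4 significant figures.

r_p = 3.760×10⁶ m.
Specific energy ε = v²/2 − μ/r = -2.453×10⁶ J/kg, so a = −μ/(2ε) = 8.730×10⁶ m.
The apsides satisfy r_p + r_a = 2a, so the apoapsis radius is 2a − r_p = 1.370×10⁷ m = 13700 km.

apoapsis radius ≈ 13700 km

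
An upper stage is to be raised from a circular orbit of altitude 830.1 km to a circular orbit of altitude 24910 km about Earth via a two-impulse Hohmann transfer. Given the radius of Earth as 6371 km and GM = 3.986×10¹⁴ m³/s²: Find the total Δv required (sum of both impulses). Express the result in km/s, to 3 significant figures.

r₁ = 6371 + 830.1 = 7201.1 km = 7.2011×10⁶ m.
r₂ = 6371 + 24910 = 31281 km = 3.1281×10⁷ m.
Transfer ellipse a_t = (r₁ + r₂)/2 = 1.924×10⁷ m.
At r₁: circular v_c1 = √(μ/r₁) = 7440 m/s; transfer-perigee v_p = √[μ(2/r₁ − 1/a_t)] = 9486 m/s.
Δv₁ = v_p − v_c1 = 2046 m/s.
At r₂: circular v_c2 = √(μ/r₂) = 3570 m/s; transfer-apogee v_a = √[μ(2/r₂ − 1/a_t)] = 2184 m/s.
Δv₂ = v_c2 − v_a = 1386 m/s.
Total Δv = Δv₁ + Δv₂ = 3432 m/s = 3.432 km/s.

Δv_total ≈ 3.43 km/s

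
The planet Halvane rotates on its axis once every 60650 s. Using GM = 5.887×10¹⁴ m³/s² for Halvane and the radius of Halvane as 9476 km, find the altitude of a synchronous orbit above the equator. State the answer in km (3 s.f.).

h_sync ≈ 28500 km

A synchronous orbit has period T, so by Kepler's third law a = (μT²/4π²)^(1/3).
μT²/4π² = 5.887×10¹⁴ × (6.065×10⁴)² / 39.48 = 5.485×10²² m³.
a = 3.800×10⁷ m = 37995 km.
Altitude h = a − R = 37995 − 9476 = 28519 km.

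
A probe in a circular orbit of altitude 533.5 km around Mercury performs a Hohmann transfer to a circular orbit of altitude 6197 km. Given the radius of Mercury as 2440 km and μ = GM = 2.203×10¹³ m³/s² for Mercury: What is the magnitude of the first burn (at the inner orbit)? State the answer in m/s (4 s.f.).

r₁ = 2440 + 533.5 = 2973.5 km = 2.9735×10⁶ m.
r₂ = 2440 + 6197 = 8637.0 km = 8.6370×10⁶ m.
Transfer ellipse a_t = (r₁ + r₂)/2 = 5.805×10⁶ m.
At r₁: circular v_c1 = √(μ/r₁) = 2722 m/s; transfer-periherm v_p = √[μ(2/r₁ − 1/a_t)] = 3320 m/s.
Δv₁ = v_p − v_c1 = 598.1 m/s.

Δv ≈ 598.1 m/s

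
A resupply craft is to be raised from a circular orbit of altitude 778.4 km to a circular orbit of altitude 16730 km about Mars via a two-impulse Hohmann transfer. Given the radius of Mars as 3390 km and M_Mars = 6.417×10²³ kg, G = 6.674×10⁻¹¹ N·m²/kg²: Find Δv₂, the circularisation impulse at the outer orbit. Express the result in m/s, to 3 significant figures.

Δv ≈ 604 m/s

μ = GM = 6.674×10⁻¹¹ × 6.417×10²³ = 4.283×10¹³ m³/s².
r₁ = 3390 + 778.4 = 4168.4 km = 4.1684×10⁶ m.
r₂ = 3390 + 16730 = 20120 km = 2.0120×10⁷ m.
Transfer ellipse a_t = (r₁ + r₂)/2 = 1.214×10⁷ m.
At r₁: circular v_c1 = √(μ/r₁) = 3205 m/s; transfer-periapsis v_p = √[μ(2/r₁ − 1/a_t)] = 4126 m/s.
At r₂: circular v_c2 = √(μ/r₂) = 1459 m/s; transfer-apoapsis v_a = √[μ(2/r₂ − 1/a_t)] = 854.8 m/s.
Δv₂ = v_c2 − v_a = 604.2 m/s.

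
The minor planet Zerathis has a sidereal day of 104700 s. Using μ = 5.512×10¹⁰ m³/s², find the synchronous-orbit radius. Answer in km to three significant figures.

A synchronous orbit has period T, so by Kepler's third law a = (μT²/4π²)^(1/3).
μT²/4π² = 5.512×10¹⁰ × (1.047×10⁵)² / 39.48 = 1.531×10¹⁹ m³.
a = 2.483×10⁶ m = 2482.8 km.

r_sync ≈ 2480 km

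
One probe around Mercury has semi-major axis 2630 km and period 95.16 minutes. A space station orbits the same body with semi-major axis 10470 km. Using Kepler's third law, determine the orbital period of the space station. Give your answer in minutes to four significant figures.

Kepler's third law: T² ∝ a³, so T₂ = T₁ (a₂/a₁)^(3/2).
a₂/a₁ = 3.981, (a₂/a₁)^(3/2) = 7.943.
T₂ = 95.16 × 7.943 = 755.9 minutes.

T₂ ≈ 755.9 minutes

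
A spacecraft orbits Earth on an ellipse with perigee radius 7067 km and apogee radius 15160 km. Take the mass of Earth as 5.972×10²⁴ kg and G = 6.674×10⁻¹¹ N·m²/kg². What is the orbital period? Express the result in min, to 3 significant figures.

T ≈ 194 min

μ = GM = 6.674×10⁻¹¹ × 5.972×10²⁴ = 3.986×10¹⁴ m³/s².
Semi-major axis a = (r_p + r_a)/2 = (7067.0 + 15160)/2 = 11114 km = 1.111×10⁷ m.
By Kepler's third law T = 2π√(a³/μ) = 2π × 1.856×10³ = 1.166×10⁴ s.
= 194.3 min.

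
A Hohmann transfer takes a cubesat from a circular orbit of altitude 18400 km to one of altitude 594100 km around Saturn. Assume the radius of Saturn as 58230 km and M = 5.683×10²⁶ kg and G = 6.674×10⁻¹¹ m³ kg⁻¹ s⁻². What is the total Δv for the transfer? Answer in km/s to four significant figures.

μ = GM = 6.674×10⁻¹¹ × 5.683×10²⁶ = 3.793×10¹⁶ m³/s².
r₁ = 58230 + 18400 = 76630 km = 7.6630×10⁷ m.
r₂ = 58230 + 594100 = 652330 km = 6.5233×10⁸ m.
Transfer ellipse a_t = (r₁ + r₂)/2 = 3.645×10⁸ m.
At r₁: circular v_c1 = √(μ/r₁) = 22250 m/s; transfer-perikrone v_p = √[μ(2/r₁ − 1/a_t)] = 29760 m/s.
Δv₁ = v_p − v_c1 = 7516 m/s.
At r₂: circular v_c2 = √(μ/r₂) = 7625 m/s; transfer-apokrone v_a = √[μ(2/r₂ − 1/a_t)] = 3496 m/s.
Δv₂ = v_c2 − v_a = 4129 m/s.
Total Δv = Δv₁ + Δv₂ = 11640 m/s = 11.64 km/s.

Δv_total ≈ 11.64 km/s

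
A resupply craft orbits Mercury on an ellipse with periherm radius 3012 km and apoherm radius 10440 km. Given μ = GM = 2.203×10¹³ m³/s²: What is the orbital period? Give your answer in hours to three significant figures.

Semi-major axis a = (r_p + r_a)/2 = (3012.0 + 10440)/2 = 6726.0 km = 6.726×10⁶ m.
By Kepler's third law T = 2π√(a³/μ) = 2π × 3.716×10³ = 2.335×10⁴ s.
= 6.486 hours.

T ≈ 6.49 hours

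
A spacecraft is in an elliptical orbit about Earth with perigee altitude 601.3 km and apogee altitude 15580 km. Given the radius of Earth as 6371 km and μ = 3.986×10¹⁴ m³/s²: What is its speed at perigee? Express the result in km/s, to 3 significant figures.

r_p = 6371 + 601.3 = 6972.3 km = 6.9723×10⁶ m.
r_a = 6371 + 15580 = 21951 km = 2.1951×10⁷ m.
Semi-major axis a = (r_p + r_a)/2 = 14462 km = 1.446×10⁷ m.
Vis-viva: v² = μ(2/r − 1/a) = 3.986×10¹⁴ × (2.868×10⁻⁷ − 6.915×10⁻⁸) = 8.678×10⁷ m²/s².
v = 9315 m/s = 9.315 km/s.

v ≈ 9.32 km/s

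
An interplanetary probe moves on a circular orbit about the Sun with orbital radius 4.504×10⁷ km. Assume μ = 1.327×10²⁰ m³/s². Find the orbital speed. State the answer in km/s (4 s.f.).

r = 4.504×10⁷ km = 4.504×10¹⁰ m.
For a circular orbit v = √(μ/r) = √(1.327×10²⁰ / 4.504×10¹⁰) = √(2.946×10⁹) = 54280 m/s.
That is 54.28 km/s.

v ≈ 54.28 km/s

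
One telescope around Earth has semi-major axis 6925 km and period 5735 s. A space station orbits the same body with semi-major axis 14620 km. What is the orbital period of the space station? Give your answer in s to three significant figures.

Kepler's third law: T² ∝ a³, so T₂ = T₁ (a₂/a₁)^(3/2).
a₂/a₁ = 2.111, (a₂/a₁)^(3/2) = 3.068.
T₂ = 5735 × 3.068 = 17590 s.

T₂ ≈ 17600 s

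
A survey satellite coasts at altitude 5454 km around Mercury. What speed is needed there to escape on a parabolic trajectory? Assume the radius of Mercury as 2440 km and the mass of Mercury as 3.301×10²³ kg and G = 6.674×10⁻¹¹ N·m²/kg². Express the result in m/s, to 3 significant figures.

μ = GM = 6.674×10⁻¹¹ × 3.301×10²³ = 2.203×10¹³ m³/s².
r = 2440 + 5454 = 7894.0 km = 7.8940×10⁶ m.
Escape speed v_esc = √(2μ/r) = √(2 × 2.203×10¹³ / 7.894×10⁶) = √(5.582×10⁶) = 2363 m/s.

v_esc ≈ 2360 m/s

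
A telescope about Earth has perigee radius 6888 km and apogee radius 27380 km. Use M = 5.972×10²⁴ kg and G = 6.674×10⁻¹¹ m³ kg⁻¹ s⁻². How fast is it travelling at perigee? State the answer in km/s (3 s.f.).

μ = GM = 6.674×10⁻¹¹ × 5.972×10²⁴ = 3.986×10¹⁴ m³/s².
Semi-major axis a = (r_p + r_a)/2 = 17134 km = 1.713×10⁷ m.
Vis-viva: v² = μ(2/r − 1/a) = 3.986×10¹⁴ × (2.904×10⁻⁷ − 5.836×10⁻⁸) = 9.247×10⁷ m²/s².
v = 9616 m/s = 9.616 km/s.

v ≈ 9.62 km/s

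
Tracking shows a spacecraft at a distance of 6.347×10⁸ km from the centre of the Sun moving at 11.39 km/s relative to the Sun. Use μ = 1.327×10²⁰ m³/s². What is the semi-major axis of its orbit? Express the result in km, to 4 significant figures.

r = 6.347×10¹¹ m.
Vis-viva rearranged: 1/a = 2/r − v²/μ = 3.151×10⁻¹² − 9.776×10⁻¹³ = 2.173×10⁻¹² m⁻¹.
a = 4.601×10¹¹ m = 4.6010×10⁸ km.

a ≈ 4.601×10⁸ km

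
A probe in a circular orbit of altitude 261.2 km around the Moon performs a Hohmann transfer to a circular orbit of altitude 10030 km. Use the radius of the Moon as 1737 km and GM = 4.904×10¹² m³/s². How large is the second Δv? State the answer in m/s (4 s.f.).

r₁ = 1737 + 261.2 = 1998.2 km = 1.9982×10⁶ m.
r₂ = 1737 + 10030 = 11767 km = 1.1767×10⁷ m.
Transfer ellipse a_t = (r₁ + r₂)/2 = 6.883×10⁶ m.
At r₁: circular v_c1 = √(μ/r₁) = 1567 m/s; transfer-perilune v_p = √[μ(2/r₁ − 1/a_t)] = 2048 m/s.
At r₂: circular v_c2 = √(μ/r₂) = 645.6 m/s; transfer-apolune v_a = √[μ(2/r₂ − 1/a_t)] = 347.8 m/s.
Δv₂ = v_c2 − v_a = 297.7 m/s.

Δv ≈ 297.7 m/s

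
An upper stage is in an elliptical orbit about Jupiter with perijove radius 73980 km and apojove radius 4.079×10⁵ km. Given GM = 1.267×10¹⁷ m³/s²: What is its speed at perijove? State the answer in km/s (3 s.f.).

v ≈ 53.8 km/s

Semi-major axis a = (r_p + r_a)/2 = 2.4094×10⁵ km = 2.409×10⁸ m.
Vis-viva: v² = μ(2/r − 1/a) = 1.267×10¹⁷ × (2.703×10⁻⁸ − 4.150×10⁻⁹) = 2.899×10⁹ m²/s².
v = 53850 m/s = 53.85 km/s.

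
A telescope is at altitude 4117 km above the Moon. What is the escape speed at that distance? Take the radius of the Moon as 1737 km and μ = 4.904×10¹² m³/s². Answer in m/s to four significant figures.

r = 1737 + 4117 = 5854.0 km = 5.8540×10⁶ m.
Escape speed v_esc = √(2μ/r) = √(2 × 4.904×10¹² / 5.854×10⁶) = √(1.675×10⁶) = 1294 m/s.

v_esc ≈ 1294 m/s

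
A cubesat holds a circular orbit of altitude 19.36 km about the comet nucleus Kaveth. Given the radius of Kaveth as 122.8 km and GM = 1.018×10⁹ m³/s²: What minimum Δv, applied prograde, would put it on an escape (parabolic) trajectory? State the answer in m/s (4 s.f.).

r = 122.8 + 19.36 = 142.16 km = 1.4216×10⁵ m.
Circular speed v_c = √(μ/r) = 84.62 m/s.
Escape speed v_esc = √(2μ/r) = √2 × v_c = 119.7 m/s.
Δv = v_esc − v_c = 35.05 m/s.

Δv ≈ 35.05 m/s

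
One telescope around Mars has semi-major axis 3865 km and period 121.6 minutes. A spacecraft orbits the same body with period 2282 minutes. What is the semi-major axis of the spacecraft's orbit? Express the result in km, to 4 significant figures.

Kepler's third law: a³ ∝ T², so a₂ = a₁ (T₂/T₁)^(2/3).
T₂/T₁ = 18.77, (T₂/T₁)^(2/3) = 7.062.
a₂ = 3865 × 7.062 = 27290 km.

a₂ ≈ 27290 km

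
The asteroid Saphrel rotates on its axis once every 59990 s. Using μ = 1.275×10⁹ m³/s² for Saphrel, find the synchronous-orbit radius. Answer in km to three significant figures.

r_sync ≈ 488 km

A synchronous orbit has period T, so by Kepler's third law a = (μT²/4π²)^(1/3).
μT²/4π² = 1.275×10⁹ × (5.999×10⁴)² / 39.48 = 1.162×10¹⁷ m³.
a = 4.880×10⁵ m = 488.02 km.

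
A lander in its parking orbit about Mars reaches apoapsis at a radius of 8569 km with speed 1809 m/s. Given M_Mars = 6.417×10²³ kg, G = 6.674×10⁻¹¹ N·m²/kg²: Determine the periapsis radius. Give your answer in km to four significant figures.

periapsis radius ≈ 4171 km

μ = GM = 6.674×10⁻¹¹ × 6.417×10²³ = 4.283×10¹³ m³/s².
r_a = 8.569×10⁶ m.
Specific energy ε = v²/2 − μ/r = -3.362×10⁶ J/kg, so a = −μ/(2ε) = 6.370×10⁶ m.
The apsides satisfy r_p + r_a = 2a, so the periapsis radius is 2a − r_a = 4.171×10⁶ m = 4170.8 km.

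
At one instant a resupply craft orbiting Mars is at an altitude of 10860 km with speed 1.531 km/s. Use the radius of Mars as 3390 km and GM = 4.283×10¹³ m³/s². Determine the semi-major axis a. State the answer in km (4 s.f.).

a ≈ 11680 km

r = 3390 + 10860 = 14250 km = 1.425×10⁷ m.
Vis-viva rearranged: 1/a = 2/r − v²/μ = 1.404×10⁻⁷ − 5.473×10⁻⁸ = 8.562×10⁻⁸ m⁻¹.
a = 1.168×10⁷ m = 11679 km.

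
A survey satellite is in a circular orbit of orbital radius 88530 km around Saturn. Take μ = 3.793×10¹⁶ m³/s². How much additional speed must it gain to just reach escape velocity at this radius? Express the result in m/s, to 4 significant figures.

r = 88530 km = 8.853×10⁷ m.
Circular speed v_c = √(μ/r) = 20700 m/s.
Escape speed v_esc = √(2μ/r) = √2 × v_c = 29270 m/s.
Δv = v_esc − v_c = 8574 m/s.

Δv ≈ 8574 m/s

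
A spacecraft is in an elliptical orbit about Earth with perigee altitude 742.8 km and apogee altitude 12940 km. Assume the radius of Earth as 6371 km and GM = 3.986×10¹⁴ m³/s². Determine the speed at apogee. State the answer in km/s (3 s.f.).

r_p = 6371 + 742.8 = 7113.8 km = 7.1138×10⁶ m.
r_a = 6371 + 12940 = 19311 km = 1.9311×10⁷ m.
Semi-major axis a = (r_p + r_a)/2 = 13212 km = 1.321×10⁷ m.
Vis-viva: v² = μ(2/r − 1/a) = 3.986×10¹⁴ × (1.036×10⁻⁷ − 7.569×10⁻⁸) = 1.111×10⁷ m²/s².
v = 3334 m/s = 3.334 km/s.

v ≈ 3.33 km/s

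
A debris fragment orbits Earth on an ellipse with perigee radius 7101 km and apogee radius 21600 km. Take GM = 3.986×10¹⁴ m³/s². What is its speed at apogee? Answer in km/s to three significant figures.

v ≈ 3.02 km/s

Semi-major axis a = (r_p + r_a)/2 = 14350 km = 1.435×10⁷ m.
Vis-viva: v² = μ(2/r − 1/a) = 3.986×10¹⁴ × (9.259×10⁻⁸ − 6.968×10⁻⁸) = 9.131×10⁶ m²/s².
v = 3022 m/s = 3.022 km/s.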